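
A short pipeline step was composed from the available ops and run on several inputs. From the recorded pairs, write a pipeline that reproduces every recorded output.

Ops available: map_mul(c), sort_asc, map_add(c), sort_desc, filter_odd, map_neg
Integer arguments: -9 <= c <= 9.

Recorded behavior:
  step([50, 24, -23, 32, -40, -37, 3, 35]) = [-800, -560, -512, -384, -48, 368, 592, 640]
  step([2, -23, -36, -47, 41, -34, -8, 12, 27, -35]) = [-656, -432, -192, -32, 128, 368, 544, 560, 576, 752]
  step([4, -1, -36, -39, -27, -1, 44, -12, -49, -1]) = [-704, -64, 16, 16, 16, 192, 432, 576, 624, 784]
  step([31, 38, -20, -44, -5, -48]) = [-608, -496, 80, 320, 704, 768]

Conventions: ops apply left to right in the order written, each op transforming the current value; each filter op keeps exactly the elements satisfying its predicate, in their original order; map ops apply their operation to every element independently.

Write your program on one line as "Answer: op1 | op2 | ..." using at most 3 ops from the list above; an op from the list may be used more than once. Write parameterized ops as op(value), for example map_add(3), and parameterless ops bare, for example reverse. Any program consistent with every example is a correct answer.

map_mul(-2) | sort_asc | map_mul(8)

Check, running the answer program on each example:
  [50, 24, -23, 32, -40, -37, 3, 35] -> [-100, -48, 46, -64, 80, 74, -6, -70] -> [-100, -70, -64, -48, -6, 46, 74, 80] -> [-800, -560, -512, -384, -48, 368, 592, 640]
  [2, -23, -36, -47, 41, -34, -8, 12, 27, -35] -> [-4, 46, 72, 94, -82, 68, 16, -24, -54, 70] -> [-82, -54, -24, -4, 16, 46, 68, 70, 72, 94] -> [-656, -432, -192, -32, 128, 368, 544, 560, 576, 752]
  [4, -1, -36, -39, -27, -1, 44, -12, -49, -1] -> [-8, 2, 72, 78, 54, 2, -88, 24, 98, 2] -> [-88, -8, 2, 2, 2, 24, 54, 72, 78, 98] -> [-704, -64, 16, 16, 16, 192, 432, 576, 624, 784]
  [31, 38, -20, -44, -5, -48] -> [-62, -76, 40, 88, 10, 96] -> [-76, -62, 10, 40, 88, 96] -> [-608, -496, 80, 320, 704, 768]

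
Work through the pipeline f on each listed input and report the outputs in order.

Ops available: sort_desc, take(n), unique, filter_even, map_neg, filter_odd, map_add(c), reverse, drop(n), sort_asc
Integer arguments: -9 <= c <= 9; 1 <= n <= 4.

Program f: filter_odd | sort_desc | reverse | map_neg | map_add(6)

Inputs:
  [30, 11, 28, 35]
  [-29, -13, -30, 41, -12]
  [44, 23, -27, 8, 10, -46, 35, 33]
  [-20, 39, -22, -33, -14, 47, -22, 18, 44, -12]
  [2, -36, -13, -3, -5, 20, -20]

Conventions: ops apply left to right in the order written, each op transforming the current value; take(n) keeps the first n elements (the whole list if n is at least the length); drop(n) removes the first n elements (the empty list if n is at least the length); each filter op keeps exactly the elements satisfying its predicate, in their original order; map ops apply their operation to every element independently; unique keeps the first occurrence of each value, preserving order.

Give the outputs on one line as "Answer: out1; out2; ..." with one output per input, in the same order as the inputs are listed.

[-5, -29]; [35, 19, -35]; [33, -17, -27, -29]; [39, -33, -41]; [19, 11, 9]

Execution, op by op:
  [30, 11, 28, 35] -> [11, 35] -> [35, 11] -> [11, 35] -> [-11, -35] -> [-5, -29]
  [-29, -13, -30, 41, -12] -> [-29, -13, 41] -> [41, -13, -29] -> [-29, -13, 41] -> [29, 13, -41] -> [35, 19, -35]
  [44, 23, -27, 8, 10, -46, 35, 33] -> [23, -27, 35, 33] -> [35, 33, 23, -27] -> [-27, 23, 33, 35] -> [27, -23, -33, -35] -> [33, -17, -27, -29]
  [-20, 39, -22, -33, -14, 47, -22, 18, 44, -12] -> [39, -33, 47] -> [47, 39, -33] -> [-33, 39, 47] -> [33, -39, -47] -> [39, -33, -41]
  [2, -36, -13, -3, -5, 20, -20] -> [-13, -3, -5] -> [-3, -5, -13] -> [-13, -5, -3] -> [13, 5, 3] -> [19, 11, 9]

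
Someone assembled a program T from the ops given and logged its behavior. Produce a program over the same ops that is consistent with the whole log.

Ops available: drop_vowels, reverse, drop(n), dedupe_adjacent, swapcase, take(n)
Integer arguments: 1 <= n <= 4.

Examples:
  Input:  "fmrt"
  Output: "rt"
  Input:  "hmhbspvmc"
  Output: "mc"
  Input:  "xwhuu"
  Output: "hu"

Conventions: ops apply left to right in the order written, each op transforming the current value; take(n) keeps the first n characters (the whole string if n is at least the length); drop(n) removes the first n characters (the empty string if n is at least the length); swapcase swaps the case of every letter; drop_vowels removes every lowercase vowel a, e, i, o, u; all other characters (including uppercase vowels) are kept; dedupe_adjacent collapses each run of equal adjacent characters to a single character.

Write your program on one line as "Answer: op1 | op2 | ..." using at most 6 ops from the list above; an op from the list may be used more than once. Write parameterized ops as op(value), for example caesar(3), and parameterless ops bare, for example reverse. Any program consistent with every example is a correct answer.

reverse | swapcase | dedupe_adjacent | take(2) | swapcase | reverse

Check, running the answer program on each example:
  "fmrt" -> "trmf" -> "TRMF" -> "TRMF" -> "TR" -> "tr" -> "rt"
  "hmhbspvmc" -> "cmvpsbhmh" -> "CMVPSBHMH" -> "CMVPSBHMH" -> "CM" -> "cm" -> "mc"
  "xwhuu" -> "uuhwx" -> "UUHWX" -> "UHWX" -> "UH" -> "uh" -> "hu"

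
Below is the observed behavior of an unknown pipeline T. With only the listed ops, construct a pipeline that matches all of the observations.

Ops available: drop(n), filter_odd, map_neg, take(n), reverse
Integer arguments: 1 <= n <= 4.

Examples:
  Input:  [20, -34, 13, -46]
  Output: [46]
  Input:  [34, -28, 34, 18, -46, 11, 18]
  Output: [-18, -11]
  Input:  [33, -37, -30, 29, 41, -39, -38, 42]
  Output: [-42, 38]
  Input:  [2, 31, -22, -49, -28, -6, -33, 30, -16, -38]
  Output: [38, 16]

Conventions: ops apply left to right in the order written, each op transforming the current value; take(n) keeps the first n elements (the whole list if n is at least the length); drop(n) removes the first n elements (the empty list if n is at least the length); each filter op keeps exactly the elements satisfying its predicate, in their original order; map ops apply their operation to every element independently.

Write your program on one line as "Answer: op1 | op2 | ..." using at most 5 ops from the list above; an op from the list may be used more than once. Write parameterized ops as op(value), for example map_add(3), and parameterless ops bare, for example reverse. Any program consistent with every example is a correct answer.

drop(3) | reverse | map_neg | take(2)

Check, running the answer program on each example:
  [20, -34, 13, -46] -> [-46] -> [-46] -> [46] -> [46]
  [34, -28, 34, 18, -46, 11, 18] -> [18, -46, 11, 18] -> [18, 11, -46, 18] -> [-18, -11, 46, -18] -> [-18, -11]
  [33, -37, -30, 29, 41, -39, -38, 42] -> [29, 41, -39, -38, 42] -> [42, -38, -39, 41, 29] -> [-42, 38, 39, -41, -29] -> [-42, 38]
  [2, 31, -22, -49, -28, -6, -33, 30, -16, -38] -> [-49, -28, -6, -33, 30, -16, -38] -> [-38, -16, 30, -33, -6, -28, -49] -> [38, 16, -30, 33, 6, 28, 49] -> [38, 16]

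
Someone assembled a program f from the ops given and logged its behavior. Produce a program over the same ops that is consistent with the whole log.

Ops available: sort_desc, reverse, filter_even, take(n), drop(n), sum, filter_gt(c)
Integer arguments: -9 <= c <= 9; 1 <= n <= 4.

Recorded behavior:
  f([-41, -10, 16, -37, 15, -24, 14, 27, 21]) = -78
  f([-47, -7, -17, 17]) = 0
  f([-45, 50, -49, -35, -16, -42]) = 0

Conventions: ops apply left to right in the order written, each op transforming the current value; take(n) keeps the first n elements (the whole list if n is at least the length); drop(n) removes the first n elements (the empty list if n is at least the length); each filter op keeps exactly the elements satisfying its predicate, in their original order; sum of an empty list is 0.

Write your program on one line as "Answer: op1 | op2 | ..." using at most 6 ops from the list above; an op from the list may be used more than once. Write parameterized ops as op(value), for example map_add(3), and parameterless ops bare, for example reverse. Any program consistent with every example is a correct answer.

reverse | drop(3) | sort_desc | drop(4) | sum

Check, running the answer program on each example:
  [-41, -10, 16, -37, 15, -24, 14, 27, 21] -> [21, 27, 14, -24, 15, -37, 16, -10, -41] -> [-24, 15, -37, 16, -10, -41] -> [16, 15, -10, -24, -37, -41] -> [-37, -41] -> -78
  [-47, -7, -17, 17] -> [17, -17, -7, -47] -> [-47] -> [-47] -> [] -> 0
  [-45, 50, -49, -35, -16, -42] -> [-42, -16, -35, -49, 50, -45] -> [-49, 50, -45] -> [50, -45, -49] -> [] -> 0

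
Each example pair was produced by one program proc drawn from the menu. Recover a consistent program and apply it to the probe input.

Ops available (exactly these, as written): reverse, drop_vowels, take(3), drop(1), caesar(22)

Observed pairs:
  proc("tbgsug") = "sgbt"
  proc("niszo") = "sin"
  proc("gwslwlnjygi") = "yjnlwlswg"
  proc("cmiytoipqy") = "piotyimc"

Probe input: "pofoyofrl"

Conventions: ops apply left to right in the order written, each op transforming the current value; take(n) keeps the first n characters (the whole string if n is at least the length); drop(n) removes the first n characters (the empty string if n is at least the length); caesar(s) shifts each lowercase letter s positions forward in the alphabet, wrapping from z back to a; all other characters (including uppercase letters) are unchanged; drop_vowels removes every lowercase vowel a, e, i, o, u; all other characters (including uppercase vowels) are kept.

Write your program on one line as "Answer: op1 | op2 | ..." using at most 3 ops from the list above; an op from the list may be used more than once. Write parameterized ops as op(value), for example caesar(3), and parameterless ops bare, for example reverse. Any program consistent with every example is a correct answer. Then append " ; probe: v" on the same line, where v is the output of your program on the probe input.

reverse | drop(1) | drop(1) ; probe: "foyofop"

Check, running the answer program on each example:
  "tbgsug" -> "gusgbt" -> "usgbt" -> "sgbt"
  "niszo" -> "ozsin" -> "zsin" -> "sin"
  "gwslwlnjygi" -> "igyjnlwlswg" -> "gyjnlwlswg" -> "yjnlwlswg"
  "cmiytoipqy" -> "yqpiotyimc" -> "qpiotyimc" -> "piotyimc"
  probe: "pofoyofrl" -> "lrfoyofop" -> "rfoyofop" -> "foyofop"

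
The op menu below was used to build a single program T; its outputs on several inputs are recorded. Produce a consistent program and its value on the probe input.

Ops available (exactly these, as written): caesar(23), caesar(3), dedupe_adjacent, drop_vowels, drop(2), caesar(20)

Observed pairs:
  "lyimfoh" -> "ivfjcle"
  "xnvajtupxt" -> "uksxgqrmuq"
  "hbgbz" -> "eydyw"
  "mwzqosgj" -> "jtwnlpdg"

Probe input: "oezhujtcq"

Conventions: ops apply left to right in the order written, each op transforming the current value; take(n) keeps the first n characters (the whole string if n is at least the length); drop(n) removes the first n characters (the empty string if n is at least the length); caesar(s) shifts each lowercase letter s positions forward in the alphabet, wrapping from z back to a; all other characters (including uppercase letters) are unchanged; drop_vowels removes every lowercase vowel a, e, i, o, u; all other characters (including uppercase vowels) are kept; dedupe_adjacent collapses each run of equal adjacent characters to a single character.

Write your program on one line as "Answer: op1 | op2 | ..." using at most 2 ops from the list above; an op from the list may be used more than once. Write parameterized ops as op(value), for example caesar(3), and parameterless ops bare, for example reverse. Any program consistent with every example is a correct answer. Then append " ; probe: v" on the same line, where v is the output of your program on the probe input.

caesar(20) | caesar(3) ; probe: "lbwergqzn"

Check, running the answer program on each example:
  "lyimfoh" -> "fscgzib" -> "ivfjcle"
  "xnvajtupxt" -> "rhpudnojrn" -> "uksxgqrmuq"
  "hbgbz" -> "bvavt" -> "eydyw"
  "mwzqosgj" -> "gqtkimad" -> "jtwnlpdg"
  probe: "oezhujtcq" -> "iytbodnwk" -> "lbwergqzn"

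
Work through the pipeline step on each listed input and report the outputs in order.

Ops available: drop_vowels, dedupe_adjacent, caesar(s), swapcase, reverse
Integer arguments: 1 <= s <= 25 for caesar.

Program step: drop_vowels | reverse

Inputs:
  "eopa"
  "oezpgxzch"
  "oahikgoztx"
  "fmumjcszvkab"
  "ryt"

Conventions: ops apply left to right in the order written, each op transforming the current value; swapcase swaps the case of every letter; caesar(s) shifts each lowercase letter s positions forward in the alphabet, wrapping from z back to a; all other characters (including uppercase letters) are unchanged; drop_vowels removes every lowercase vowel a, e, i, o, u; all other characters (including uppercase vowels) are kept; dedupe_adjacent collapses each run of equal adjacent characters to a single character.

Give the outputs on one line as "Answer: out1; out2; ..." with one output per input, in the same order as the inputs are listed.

Execution, op by op:
  "eopa" -> "p" -> "p"
  "oezpgxzch" -> "zpgxzch" -> "hczxgpz"
  "oahikgoztx" -> "hkgztx" -> "xtzgkh"
  "fmumjcszvkab" -> "fmmjcszvkb" -> "bkvzscjmmf"
  "ryt" -> "ryt" -> "tyr"

"p"; "hczxgpz"; "xtzgkh"; "bkvzscjmmf"; "tyr"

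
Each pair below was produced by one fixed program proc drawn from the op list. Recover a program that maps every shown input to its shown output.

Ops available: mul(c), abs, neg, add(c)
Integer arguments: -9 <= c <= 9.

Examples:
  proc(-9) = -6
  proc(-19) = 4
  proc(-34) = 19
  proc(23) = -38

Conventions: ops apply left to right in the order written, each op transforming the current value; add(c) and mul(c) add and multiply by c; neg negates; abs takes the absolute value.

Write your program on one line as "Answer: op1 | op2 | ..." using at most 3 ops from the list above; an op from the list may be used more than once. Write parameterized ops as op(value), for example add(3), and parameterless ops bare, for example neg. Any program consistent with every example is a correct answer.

neg | add(-8) | add(-7)

Check, running the answer program on each example:
  -9 -> 9 -> 1 -> -6
  -19 -> 19 -> 11 -> 4
  -34 -> 34 -> 26 -> 19
  23 -> -23 -> -31 -> -38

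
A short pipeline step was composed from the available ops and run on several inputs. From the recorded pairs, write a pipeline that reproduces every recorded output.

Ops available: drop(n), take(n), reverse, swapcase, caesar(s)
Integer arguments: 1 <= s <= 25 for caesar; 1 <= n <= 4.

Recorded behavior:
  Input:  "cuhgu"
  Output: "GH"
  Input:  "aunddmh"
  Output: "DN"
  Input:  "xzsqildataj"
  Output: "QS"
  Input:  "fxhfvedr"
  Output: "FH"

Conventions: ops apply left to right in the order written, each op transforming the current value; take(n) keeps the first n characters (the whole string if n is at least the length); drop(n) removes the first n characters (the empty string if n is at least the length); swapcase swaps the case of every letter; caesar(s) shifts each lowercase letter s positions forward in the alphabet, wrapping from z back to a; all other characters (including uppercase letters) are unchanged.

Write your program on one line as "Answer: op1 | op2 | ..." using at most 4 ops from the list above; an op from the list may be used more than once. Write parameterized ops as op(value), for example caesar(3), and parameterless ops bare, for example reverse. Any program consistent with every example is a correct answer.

swapcase | drop(2) | take(2) | reverse

Check, running the answer program on each example:
  "cuhgu" -> "CUHGU" -> "HGU" -> "HG" -> "GH"
  "aunddmh" -> "AUNDDMH" -> "NDDMH" -> "ND" -> "DN"
  "xzsqildataj" -> "XZSQILDATAJ" -> "SQILDATAJ" -> "SQ" -> "QS"
  "fxhfvedr" -> "FXHFVEDR" -> "HFVEDR" -> "HF" -> "FH"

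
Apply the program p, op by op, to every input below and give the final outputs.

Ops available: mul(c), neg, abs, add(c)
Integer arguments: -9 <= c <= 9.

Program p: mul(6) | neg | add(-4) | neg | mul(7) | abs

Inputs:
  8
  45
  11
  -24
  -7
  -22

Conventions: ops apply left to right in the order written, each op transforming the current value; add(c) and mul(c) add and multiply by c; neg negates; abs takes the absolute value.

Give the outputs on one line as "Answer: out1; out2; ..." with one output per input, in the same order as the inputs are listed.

Execution, op by op:
  8 -> 48 -> -48 -> -52 -> 52 -> 364 -> 364
  45 -> 270 -> -270 -> -274 -> 274 -> 1918 -> 1918
  11 -> 66 -> -66 -> -70 -> 70 -> 490 -> 490
  -24 -> -144 -> 144 -> 140 -> -140 -> -980 -> 980
  -7 -> -42 -> 42 -> 38 -> -38 -> -266 -> 266
  -22 -> -132 -> 132 -> 128 -> -128 -> -896 -> 896

364; 1918; 490; 980; 266; 896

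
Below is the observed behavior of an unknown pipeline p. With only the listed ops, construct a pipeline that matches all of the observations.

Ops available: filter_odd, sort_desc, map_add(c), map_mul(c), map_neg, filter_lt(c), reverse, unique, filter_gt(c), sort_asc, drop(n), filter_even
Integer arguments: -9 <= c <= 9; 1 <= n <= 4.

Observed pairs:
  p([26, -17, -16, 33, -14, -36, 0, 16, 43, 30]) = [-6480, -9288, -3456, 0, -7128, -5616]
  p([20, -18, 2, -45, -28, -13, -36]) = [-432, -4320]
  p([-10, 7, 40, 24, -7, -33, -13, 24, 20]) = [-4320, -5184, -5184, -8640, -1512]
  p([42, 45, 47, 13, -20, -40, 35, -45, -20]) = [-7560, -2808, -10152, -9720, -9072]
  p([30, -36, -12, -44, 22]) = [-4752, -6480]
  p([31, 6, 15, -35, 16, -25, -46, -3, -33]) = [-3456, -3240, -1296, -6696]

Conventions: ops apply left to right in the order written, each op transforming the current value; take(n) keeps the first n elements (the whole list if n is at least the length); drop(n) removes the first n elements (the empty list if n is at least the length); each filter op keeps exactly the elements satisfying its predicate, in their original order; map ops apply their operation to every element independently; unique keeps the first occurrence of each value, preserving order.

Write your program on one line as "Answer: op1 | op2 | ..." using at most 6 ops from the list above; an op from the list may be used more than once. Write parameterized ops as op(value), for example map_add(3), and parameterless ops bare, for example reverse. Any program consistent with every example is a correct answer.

map_mul(-6) | map_mul(6) | map_mul(-6) | filter_gt(-6) | reverse | map_neg

Check, running the answer program on each example:
  [26, -17, -16, 33, -14, -36, 0, 16, 43, 30] -> [-156, 102, 96, -198, 84, 216, 0, -96, -258, -180] -> [-936, 612, 576, -1188, 504, 1296, 0, -576, -1548, -1080] -> [5616, -3672, -3456, 7128, -3024, -7776, 0, 3456, 9288, 6480] -> [5616, 7128, 0, 3456, 9288, 6480] -> [6480, 9288, 3456, 0, 7128, 5616] -> [-6480, -9288, -3456, 0, -7128, -5616]
  [20, -18, 2, -45, -28, -13, -36] -> [-120, 108, -12, 270, 168, 78, 216] -> [-720, 648, -72, 1620, 1008, 468, 1296] -> [4320, -3888, 432, -9720, -6048, -2808, -7776] -> [4320, 432] -> [432, 4320] -> [-432, -4320]
  [-10, 7, 40, 24, -7, -33, -13, 24, 20] -> [60, -42, -240, -144, 42, 198, 78, -144, -120] -> [360, -252, -1440, -864, 252, 1188, 468, -864, -720] -> [-2160, 1512, 8640, 5184, -1512, -7128, -2808, 5184, 4320] -> [1512, 8640, 5184, 5184, 4320] -> [4320, 5184, 5184, 8640, 1512] -> [-4320, -5184, -5184, -8640, -1512]
  [42, 45, 47, 13, -20, -40, 35, -45, -20] -> [-252, -270, -282, -78, 120, 240, -210, 270, 120] -> [-1512, -1620, -1692, -468, 720, 1440, -1260, 1620, 720] -> [9072, 9720, 10152, 2808, -4320, -8640, 7560, -9720, -4320] -> [9072, 9720, 10152, 2808, 7560] -> [7560, 2808, 10152, 9720, 9072] -> [-7560, -2808, -10152, -9720, -9072]
  [30, -36, -12, -44, 22] -> [-180, 216, 72, 264, -132] -> [-1080, 1296, 432, 1584, -792] -> [6480, -7776, -2592, -9504, 4752] -> [6480, 4752] -> [4752, 6480] -> [-4752, -6480]
  [31, 6, 15, -35, 16, -25, -46, -3, -33] -> [-186, -36, -90, 210, -96, 150, 276, 18, 198] -> [-1116, -216, -540, 1260, -576, 900, 1656, 108, 1188] -> [6696, 1296, 3240, -7560, 3456, -5400, -9936, -648, -7128] -> [6696, 1296, 3240, 3456] -> [3456, 3240, 1296, 6696] -> [-3456, -3240, -1296, -6696]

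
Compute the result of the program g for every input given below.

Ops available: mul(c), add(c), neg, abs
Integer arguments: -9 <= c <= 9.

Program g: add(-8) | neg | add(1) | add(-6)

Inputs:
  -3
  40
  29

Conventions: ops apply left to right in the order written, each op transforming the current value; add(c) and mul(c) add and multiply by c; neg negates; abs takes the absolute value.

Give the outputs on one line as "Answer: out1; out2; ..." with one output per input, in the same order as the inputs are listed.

Execution, op by op:
  -3 -> -11 -> 11 -> 12 -> 6
  40 -> 32 -> -32 -> -31 -> -37
  29 -> 21 -> -21 -> -20 -> -26

6; -37; -26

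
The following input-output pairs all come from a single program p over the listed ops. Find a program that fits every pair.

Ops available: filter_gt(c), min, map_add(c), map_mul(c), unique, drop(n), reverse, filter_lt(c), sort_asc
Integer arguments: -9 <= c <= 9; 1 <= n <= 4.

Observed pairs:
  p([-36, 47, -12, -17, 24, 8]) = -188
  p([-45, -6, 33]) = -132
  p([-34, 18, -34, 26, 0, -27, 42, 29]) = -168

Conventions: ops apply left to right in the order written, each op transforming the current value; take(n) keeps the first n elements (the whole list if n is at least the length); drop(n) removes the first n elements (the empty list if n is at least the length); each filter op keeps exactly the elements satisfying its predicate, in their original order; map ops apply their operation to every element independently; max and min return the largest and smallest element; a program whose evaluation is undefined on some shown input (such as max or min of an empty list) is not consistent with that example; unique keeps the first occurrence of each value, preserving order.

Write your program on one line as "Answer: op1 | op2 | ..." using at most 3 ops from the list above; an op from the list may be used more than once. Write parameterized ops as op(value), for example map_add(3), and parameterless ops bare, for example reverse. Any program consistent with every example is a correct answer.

map_mul(-4) | sort_asc | min

Check, running the answer program on each example:
  [-36, 47, -12, -17, 24, 8] -> [144, -188, 48, 68, -96, -32] -> [-188, -96, -32, 48, 68, 144] -> -188
  [-45, -6, 33] -> [180, 24, -132] -> [-132, 24, 180] -> -132
  [-34, 18, -34, 26, 0, -27, 42, 29] -> [136, -72, 136, -104, 0, 108, -168, -116] -> [-168, -116, -104, -72, 0, 108, 136, 136] -> -168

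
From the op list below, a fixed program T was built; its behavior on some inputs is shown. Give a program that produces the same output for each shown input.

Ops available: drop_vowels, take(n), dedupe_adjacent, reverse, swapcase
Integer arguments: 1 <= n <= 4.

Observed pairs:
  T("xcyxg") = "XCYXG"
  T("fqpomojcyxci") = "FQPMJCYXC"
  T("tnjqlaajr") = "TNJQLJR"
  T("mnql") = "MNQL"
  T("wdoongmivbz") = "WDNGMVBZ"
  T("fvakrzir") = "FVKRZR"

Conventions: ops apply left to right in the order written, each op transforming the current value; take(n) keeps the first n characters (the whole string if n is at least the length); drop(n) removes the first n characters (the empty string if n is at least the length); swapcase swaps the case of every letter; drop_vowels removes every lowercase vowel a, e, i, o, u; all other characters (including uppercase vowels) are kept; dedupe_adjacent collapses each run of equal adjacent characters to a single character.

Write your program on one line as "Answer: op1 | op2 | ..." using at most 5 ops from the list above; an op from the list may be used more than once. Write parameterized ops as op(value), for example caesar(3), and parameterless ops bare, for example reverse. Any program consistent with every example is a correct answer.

drop_vowels | reverse | swapcase | reverse

Check, running the answer program on each example:
  "xcyxg" -> "xcyxg" -> "gxycx" -> "GXYCX" -> "XCYXG"
  "fqpomojcyxci" -> "fqpmjcyxc" -> "cxycjmpqf" -> "CXYCJMPQF" -> "FQPMJCYXC"
  "tnjqlaajr" -> "tnjqljr" -> "rjlqjnt" -> "RJLQJNT" -> "TNJQLJR"
  "mnql" -> "mnql" -> "lqnm" -> "LQNM" -> "MNQL"
  "wdoongmivbz" -> "wdngmvbz" -> "zbvmgndw" -> "ZBVMGNDW" -> "WDNGMVBZ"
  "fvakrzir" -> "fvkrzr" -> "rzrkvf" -> "RZRKVF" -> "FVKRZR"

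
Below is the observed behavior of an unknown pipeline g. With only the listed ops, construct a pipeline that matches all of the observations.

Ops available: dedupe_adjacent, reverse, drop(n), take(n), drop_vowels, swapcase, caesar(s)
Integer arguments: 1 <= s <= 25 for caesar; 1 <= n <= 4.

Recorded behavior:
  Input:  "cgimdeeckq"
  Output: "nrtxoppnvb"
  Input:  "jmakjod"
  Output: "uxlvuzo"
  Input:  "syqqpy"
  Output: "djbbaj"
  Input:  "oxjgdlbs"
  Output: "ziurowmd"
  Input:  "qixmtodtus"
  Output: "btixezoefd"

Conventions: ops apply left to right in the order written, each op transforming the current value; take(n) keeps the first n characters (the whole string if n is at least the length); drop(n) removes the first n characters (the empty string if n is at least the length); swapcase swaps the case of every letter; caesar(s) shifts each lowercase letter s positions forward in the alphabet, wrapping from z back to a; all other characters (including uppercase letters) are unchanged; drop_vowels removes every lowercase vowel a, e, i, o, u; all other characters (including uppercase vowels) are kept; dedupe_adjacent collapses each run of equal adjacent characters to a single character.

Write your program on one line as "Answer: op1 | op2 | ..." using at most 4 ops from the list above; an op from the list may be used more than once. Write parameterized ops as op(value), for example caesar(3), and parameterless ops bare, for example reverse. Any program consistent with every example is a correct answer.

caesar(21) | reverse | caesar(16) | reverse

Check, running the answer program on each example:
  "cgimdeeckq" -> "xbdhyzzxfl" -> "lfxzzyhdbx" -> "bvnppoxtrn" -> "nrtxoppnvb"
  "jmakjod" -> "ehvfejy" -> "yjefvhe" -> "ozuvlxu" -> "uxlvuzo"
  "syqqpy" -> "ntllkt" -> "tklltn" -> "jabbjd" -> "djbbaj"
  "oxjgdlbs" -> "jsebygwn" -> "nwgybesj" -> "dmworuiz" -> "ziurowmd"
  "qixmtodtus" -> "ldshojyopn" -> "npoyjohsdl" -> "dfeozexitb" -> "btixezoefd"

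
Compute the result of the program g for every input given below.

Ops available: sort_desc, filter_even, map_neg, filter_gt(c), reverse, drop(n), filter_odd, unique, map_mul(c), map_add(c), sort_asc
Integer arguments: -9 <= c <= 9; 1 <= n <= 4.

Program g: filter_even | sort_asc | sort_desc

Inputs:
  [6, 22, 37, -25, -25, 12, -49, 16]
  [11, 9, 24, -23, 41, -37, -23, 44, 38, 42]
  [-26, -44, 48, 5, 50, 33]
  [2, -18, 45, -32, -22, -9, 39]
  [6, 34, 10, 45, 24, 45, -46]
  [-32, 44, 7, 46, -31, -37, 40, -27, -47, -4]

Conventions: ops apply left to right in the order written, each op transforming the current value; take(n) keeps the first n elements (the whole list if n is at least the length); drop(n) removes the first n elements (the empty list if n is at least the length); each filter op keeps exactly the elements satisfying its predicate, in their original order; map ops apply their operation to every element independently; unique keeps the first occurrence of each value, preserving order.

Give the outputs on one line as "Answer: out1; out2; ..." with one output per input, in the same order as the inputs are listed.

[22, 16, 12, 6]; [44, 42, 38, 24]; [50, 48, -26, -44]; [2, -18, -22, -32]; [34, 24, 10, 6, -46]; [46, 44, 40, -4, -32]

Execution, op by op:
  [6, 22, 37, -25, -25, 12, -49, 16] -> [6, 22, 12, 16] -> [6, 12, 16, 22] -> [22, 16, 12, 6]
  [11, 9, 24, -23, 41, -37, -23, 44, 38, 42] -> [24, 44, 38, 42] -> [24, 38, 42, 44] -> [44, 42, 38, 24]
  [-26, -44, 48, 5, 50, 33] -> [-26, -44, 48, 50] -> [-44, -26, 48, 50] -> [50, 48, -26, -44]
  [2, -18, 45, -32, -22, -9, 39] -> [2, -18, -32, -22] -> [-32, -22, -18, 2] -> [2, -18, -22, -32]
  [6, 34, 10, 45, 24, 45, -46] -> [6, 34, 10, 24, -46] -> [-46, 6, 10, 24, 34] -> [34, 24, 10, 6, -46]
  [-32, 44, 7, 46, -31, -37, 40, -27, -47, -4] -> [-32, 44, 46, 40, -4] -> [-32, -4, 40, 44, 46] -> [46, 44, 40, -4, -32]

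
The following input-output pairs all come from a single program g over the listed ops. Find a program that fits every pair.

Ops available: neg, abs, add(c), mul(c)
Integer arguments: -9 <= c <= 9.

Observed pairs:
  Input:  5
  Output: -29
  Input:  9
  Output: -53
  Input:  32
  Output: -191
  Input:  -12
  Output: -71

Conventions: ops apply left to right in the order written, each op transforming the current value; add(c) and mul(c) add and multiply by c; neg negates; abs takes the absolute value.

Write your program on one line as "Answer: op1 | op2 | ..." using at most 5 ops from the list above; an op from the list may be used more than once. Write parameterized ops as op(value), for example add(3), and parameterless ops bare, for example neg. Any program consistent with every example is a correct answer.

neg | abs | mul(-6) | add(1)

Check, running the answer program on each example:
  5 -> -5 -> 5 -> -30 -> -29
  9 -> -9 -> 9 -> -54 -> -53
  32 -> -32 -> 32 -> -192 -> -191
  -12 -> 12 -> 12 -> -72 -> -71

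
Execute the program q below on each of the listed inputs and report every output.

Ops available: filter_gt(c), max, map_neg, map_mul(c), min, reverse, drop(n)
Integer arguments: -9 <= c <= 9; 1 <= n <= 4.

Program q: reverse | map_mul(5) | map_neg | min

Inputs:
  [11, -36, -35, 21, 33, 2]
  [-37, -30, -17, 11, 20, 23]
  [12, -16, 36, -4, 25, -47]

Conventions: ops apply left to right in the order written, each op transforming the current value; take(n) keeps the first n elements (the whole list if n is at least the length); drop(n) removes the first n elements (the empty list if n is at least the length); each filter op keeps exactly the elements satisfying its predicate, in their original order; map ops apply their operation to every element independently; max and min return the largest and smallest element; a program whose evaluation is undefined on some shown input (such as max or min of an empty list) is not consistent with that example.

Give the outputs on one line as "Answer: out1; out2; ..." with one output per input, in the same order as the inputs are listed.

Execution, op by op:
  [11, -36, -35, 21, 33, 2] -> [2, 33, 21, -35, -36, 11] -> [10, 165, 105, -175, -180, 55] -> [-10, -165, -105, 175, 180, -55] -> -165
  [-37, -30, -17, 11, 20, 23] -> [23, 20, 11, -17, -30, -37] -> [115, 100, 55, -85, -150, -185] -> [-115, -100, -55, 85, 150, 185] -> -115
  [12, -16, 36, -4, 25, -47] -> [-47, 25, -4, 36, -16, 12] -> [-235, 125, -20, 180, -80, 60] -> [235, -125, 20, -180, 80, -60] -> -180

-165; -115; -180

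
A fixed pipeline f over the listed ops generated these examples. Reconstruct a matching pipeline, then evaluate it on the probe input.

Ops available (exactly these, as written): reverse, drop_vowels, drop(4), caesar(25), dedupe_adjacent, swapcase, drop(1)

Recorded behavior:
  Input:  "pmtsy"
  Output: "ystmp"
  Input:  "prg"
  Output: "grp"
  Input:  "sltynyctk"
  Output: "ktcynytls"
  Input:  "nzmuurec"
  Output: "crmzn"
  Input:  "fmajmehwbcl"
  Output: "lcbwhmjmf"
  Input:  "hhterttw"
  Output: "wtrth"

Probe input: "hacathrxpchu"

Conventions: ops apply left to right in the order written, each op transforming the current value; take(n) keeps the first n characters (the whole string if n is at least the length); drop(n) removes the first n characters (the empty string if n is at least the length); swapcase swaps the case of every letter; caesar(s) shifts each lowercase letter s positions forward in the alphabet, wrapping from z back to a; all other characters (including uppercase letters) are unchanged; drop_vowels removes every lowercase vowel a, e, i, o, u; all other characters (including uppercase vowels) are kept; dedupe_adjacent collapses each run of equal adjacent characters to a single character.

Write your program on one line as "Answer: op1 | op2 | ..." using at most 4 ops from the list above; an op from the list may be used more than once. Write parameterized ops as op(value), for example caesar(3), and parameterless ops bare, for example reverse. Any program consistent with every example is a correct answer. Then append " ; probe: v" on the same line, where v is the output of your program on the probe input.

dedupe_adjacent | reverse | drop_vowels ; probe: "hcpxrhtch"

Check, running the answer program on each example:
  "pmtsy" -> "pmtsy" -> "ystmp" -> "ystmp"
  "prg" -> "prg" -> "grp" -> "grp"
  "sltynyctk" -> "sltynyctk" -> "ktcynytls" -> "ktcynytls"
  "nzmuurec" -> "nzmurec" -> "cerumzn" -> "crmzn"
  "fmajmehwbcl" -> "fmajmehwbcl" -> "lcbwhemjamf" -> "lcbwhmjmf"
  "hhterttw" -> "htertw" -> "wtreth" -> "wtrth"
  probe: "hacathrxpchu" -> "hacathrxpchu" -> "uhcpxrhtacah" -> "hcpxrhtch"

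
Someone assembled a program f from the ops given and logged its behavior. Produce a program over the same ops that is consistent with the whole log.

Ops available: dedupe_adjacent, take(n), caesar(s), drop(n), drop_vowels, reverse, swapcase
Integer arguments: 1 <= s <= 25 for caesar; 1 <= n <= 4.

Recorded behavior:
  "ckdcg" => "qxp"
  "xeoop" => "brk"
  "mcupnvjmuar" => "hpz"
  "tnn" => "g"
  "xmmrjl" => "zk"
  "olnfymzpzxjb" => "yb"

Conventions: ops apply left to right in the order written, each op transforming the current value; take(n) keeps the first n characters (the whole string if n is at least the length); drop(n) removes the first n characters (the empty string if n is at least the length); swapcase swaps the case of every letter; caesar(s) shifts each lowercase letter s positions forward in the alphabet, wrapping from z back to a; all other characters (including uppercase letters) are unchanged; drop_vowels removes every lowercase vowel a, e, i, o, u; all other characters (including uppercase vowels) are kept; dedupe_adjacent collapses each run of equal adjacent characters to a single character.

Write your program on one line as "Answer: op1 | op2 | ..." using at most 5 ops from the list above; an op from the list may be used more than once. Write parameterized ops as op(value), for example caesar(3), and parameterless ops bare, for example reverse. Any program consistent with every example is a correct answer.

dedupe_adjacent | take(3) | caesar(13) | reverse | drop_vowels

Check, running the answer program on each example:
  "ckdcg" -> "ckdcg" -> "ckd" -> "pxq" -> "qxp" -> "qxp"
  "xeoop" -> "xeop" -> "xeo" -> "krb" -> "brk" -> "brk"
  "mcupnvjmuar" -> "mcupnvjmuar" -> "mcu" -> "zph" -> "hpz" -> "hpz"
  "tnn" -> "tn" -> "tn" -> "ga" -> "ag" -> "g"
  "xmmrjl" -> "xmrjl" -> "xmr" -> "kze" -> "ezk" -> "zk"
  "olnfymzpzxjb" -> "olnfymzpzxjb" -> "oln" -> "bya" -> "ayb" -> "yb"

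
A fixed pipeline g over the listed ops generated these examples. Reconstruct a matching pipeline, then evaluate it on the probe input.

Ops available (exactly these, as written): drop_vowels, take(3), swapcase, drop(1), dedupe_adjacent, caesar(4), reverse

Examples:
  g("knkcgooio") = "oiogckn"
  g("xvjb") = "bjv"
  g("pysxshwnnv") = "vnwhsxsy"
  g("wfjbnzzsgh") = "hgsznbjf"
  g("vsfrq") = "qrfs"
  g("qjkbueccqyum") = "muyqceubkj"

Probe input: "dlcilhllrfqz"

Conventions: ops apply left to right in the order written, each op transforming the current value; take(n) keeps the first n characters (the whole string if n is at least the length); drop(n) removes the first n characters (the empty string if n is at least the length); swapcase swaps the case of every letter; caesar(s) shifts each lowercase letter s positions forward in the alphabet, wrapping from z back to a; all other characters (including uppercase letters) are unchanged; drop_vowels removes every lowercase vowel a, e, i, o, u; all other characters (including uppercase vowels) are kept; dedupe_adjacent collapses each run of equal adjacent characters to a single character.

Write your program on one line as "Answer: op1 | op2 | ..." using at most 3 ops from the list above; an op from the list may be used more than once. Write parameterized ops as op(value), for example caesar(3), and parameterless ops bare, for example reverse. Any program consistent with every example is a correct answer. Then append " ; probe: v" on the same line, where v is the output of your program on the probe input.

drop(1) | reverse | dedupe_adjacent ; probe: "zqfrlhlicl"

Check, running the answer program on each example:
  "knkcgooio" -> "nkcgooio" -> "oioogckn" -> "oiogckn"
  "xvjb" -> "vjb" -> "bjv" -> "bjv"
  "pysxshwnnv" -> "ysxshwnnv" -> "vnnwhsxsy" -> "vnwhsxsy"
  "wfjbnzzsgh" -> "fjbnzzsgh" -> "hgszznbjf" -> "hgsznbjf"
  "vsfrq" -> "sfrq" -> "qrfs" -> "qrfs"
  "qjkbueccqyum" -> "jkbueccqyum" -> "muyqcceubkj" -> "muyqceubkj"
  probe: "dlcilhllrfqz" -> "lcilhllrfqz" -> "zqfrllhlicl" -> "zqfrlhlicl"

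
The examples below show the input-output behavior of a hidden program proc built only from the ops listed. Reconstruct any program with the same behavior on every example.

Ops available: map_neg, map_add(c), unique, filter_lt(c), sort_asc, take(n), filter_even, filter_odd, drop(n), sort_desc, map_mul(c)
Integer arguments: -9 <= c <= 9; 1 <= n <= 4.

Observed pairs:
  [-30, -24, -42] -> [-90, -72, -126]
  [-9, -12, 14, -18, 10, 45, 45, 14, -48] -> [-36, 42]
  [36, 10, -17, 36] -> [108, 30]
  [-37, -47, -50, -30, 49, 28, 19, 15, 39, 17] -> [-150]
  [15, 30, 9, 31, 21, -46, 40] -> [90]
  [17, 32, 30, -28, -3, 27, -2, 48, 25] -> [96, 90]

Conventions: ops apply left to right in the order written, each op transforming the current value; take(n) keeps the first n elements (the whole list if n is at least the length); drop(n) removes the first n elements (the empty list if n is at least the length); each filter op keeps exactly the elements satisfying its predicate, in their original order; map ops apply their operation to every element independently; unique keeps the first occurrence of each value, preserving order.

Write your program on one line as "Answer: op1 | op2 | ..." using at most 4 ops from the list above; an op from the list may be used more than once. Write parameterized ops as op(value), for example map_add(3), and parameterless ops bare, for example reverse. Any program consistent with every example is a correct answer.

map_neg | map_mul(-3) | take(3) | filter_even

Check, running the answer program on each example:
  [-30, -24, -42] -> [30, 24, 42] -> [-90, -72, -126] -> [-90, -72, -126] -> [-90, -72, -126]
  [-9, -12, 14, -18, 10, 45, 45, 14, -48] -> [9, 12, -14, 18, -10, -45, -45, -14, 48] -> [-27, -36, 42, -54, 30, 135, 135, 42, -144] -> [-27, -36, 42] -> [-36, 42]
  [36, 10, -17, 36] -> [-36, -10, 17, -36] -> [108, 30, -51, 108] -> [108, 30, -51] -> [108, 30]
  [-37, -47, -50, -30, 49, 28, 19, 15, 39, 17] -> [37, 47, 50, 30, -49, -28, -19, -15, -39, -17] -> [-111, -141, -150, -90, 147, 84, 57, 45, 117, 51] -> [-111, -141, -150] -> [-150]
  [15, 30, 9, 31, 21, -46, 40] -> [-15, -30, -9, -31, -21, 46, -40] -> [45, 90, 27, 93, 63, -138, 120] -> [45, 90, 27] -> [90]
  [17, 32, 30, -28, -3, 27, -2, 48, 25] -> [-17, -32, -30, 28, 3, -27, 2, -48, -25] -> [51, 96, 90, -84, -9, 81, -6, 144, 75] -> [51, 96, 90] -> [96, 90]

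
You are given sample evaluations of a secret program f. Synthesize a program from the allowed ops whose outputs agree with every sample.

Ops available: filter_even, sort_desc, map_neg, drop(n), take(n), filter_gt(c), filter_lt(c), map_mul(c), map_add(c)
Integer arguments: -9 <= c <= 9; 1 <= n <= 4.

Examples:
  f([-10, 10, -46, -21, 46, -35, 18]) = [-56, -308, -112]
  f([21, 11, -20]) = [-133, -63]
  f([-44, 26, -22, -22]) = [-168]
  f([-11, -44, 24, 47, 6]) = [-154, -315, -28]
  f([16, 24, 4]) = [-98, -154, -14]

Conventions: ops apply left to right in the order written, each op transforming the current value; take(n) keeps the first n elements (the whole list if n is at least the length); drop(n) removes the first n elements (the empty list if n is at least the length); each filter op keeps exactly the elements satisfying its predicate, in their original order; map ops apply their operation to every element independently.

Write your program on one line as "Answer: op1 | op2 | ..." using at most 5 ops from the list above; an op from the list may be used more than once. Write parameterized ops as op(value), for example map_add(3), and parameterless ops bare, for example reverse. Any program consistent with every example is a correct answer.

map_add(-4) | map_add(2) | filter_gt(-4) | map_mul(-7)

Check, running the answer program on each example:
  [-10, 10, -46, -21, 46, -35, 18] -> [-14, 6, -50, -25, 42, -39, 14] -> [-12, 8, -48, -23, 44, -37, 16] -> [8, 44, 16] -> [-56, -308, -112]
  [21, 11, -20] -> [17, 7, -24] -> [19, 9, -22] -> [19, 9] -> [-133, -63]
  [-44, 26, -22, -22] -> [-48, 22, -26, -26] -> [-46, 24, -24, -24] -> [24] -> [-168]
  [-11, -44, 24, 47, 6] -> [-15, -48, 20, 43, 2] -> [-13, -46, 22, 45, 4] -> [22, 45, 4] -> [-154, -315, -28]
  [16, 24, 4] -> [12, 20, 0] -> [14, 22, 2] -> [14, 22, 2] -> [-98, -154, -14]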